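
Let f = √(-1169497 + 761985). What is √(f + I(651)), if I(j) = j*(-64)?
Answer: √(-41664 + 2*I*√101878) ≈ 1.564 + 204.12*I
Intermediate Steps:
f = 2*I*√101878 (f = √(-407512) = 2*I*√101878 ≈ 638.37*I)
I(j) = -64*j
√(f + I(651)) = √(2*I*√101878 - 64*651) = √(2*I*√101878 - 41664) = √(-41664 + 2*I*√101878)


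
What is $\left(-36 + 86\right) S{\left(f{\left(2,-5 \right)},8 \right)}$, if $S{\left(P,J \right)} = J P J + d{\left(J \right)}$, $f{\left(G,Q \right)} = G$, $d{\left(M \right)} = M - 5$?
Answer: $6550$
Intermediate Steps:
$d{\left(M \right)} = -5 + M$ ($d{\left(M \right)} = M - 5 = -5 + M$)
$S{\left(P,J \right)} = -5 + J + P J^{2}$ ($S{\left(P,J \right)} = J P J + \left(-5 + J\right) = P J^{2} + \left(-5 + J\right) = -5 + J + P J^{2}$)
$\left(-36 + 86\right) S{\left(f{\left(2,-5 \right)},8 \right)} = \left(-36 + 86\right) \left(-5 + 8 + 2 \cdot 8^{2}\right) = 50 \left(-5 + 8 + 2 \cdot 64\right) = 50 \left(-5 + 8 + 128\right) = 50 \cdot 131 = 6550$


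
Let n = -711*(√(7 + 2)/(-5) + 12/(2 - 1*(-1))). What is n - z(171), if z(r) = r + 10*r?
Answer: -21492/5 ≈ -4298.4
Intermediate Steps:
z(r) = 11*r
n = -12087/5 (n = -711*(√9*(-⅕) + 12/(2 + 1)) = -711*(3*(-⅕) + 12/3) = -711*(-⅗ + 12*(⅓)) = -711*(-⅗ + 4) = -711*17/5 = -12087/5 ≈ -2417.4)
n - z(171) = -12087/5 - 11*171 = -12087/5 - 1*1881 = -12087/5 - 1881 = -21492/5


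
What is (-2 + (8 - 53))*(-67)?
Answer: 3149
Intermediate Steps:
(-2 + (8 - 53))*(-67) = (-2 - 45)*(-67) = -47*(-67) = 3149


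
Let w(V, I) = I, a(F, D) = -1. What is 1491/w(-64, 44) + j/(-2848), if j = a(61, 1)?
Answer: 1061603/31328 ≈ 33.887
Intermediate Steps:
j = -1
1491/w(-64, 44) + j/(-2848) = 1491/44 - 1/(-2848) = 1491*(1/44) - 1*(-1/2848) = 1491/44 + 1/2848 = 1061603/31328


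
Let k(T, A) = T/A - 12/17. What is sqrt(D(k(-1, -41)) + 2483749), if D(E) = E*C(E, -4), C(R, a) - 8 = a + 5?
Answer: sqrt(1206624638266)/697 ≈ 1576.0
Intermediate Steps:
C(R, a) = 13 + a (C(R, a) = 8 + (a + 5) = 8 + (5 + a) = 13 + a)
k(T, A) = -12/17 + T/A (k(T, A) = T/A - 12*1/17 = T/A - 12/17 = -12/17 + T/A)
D(E) = 9*E (D(E) = E*(13 - 4) = E*9 = 9*E)
sqrt(D(k(-1, -41)) + 2483749) = sqrt(9*(-12/17 - 1/(-41)) + 2483749) = sqrt(9*(-12/17 - 1*(-1/41)) + 2483749) = sqrt(9*(-12/17 + 1/41) + 2483749) = sqrt(9*(-475/697) + 2483749) = sqrt(-4275/697 + 2483749) = sqrt(1731168778/697) = sqrt(1206624638266)/697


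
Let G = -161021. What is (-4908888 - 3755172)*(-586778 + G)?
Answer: 6478975403940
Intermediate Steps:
(-4908888 - 3755172)*(-586778 + G) = (-4908888 - 3755172)*(-586778 - 161021) = -8664060*(-747799) = 6478975403940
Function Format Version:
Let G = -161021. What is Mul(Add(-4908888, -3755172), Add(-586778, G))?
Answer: 6478975403940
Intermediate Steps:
Mul(Add(-4908888, -3755172), Add(-586778, G)) = Mul(Add(-4908888, -3755172), Add(-586778, -161021)) = Mul(-8664060, -747799) = 6478975403940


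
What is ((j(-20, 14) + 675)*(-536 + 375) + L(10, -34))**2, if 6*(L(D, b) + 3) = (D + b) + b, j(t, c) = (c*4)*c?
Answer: 496651420225/9 ≈ 5.5183e+10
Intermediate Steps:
j(t, c) = 4*c**2 (j(t, c) = (4*c)*c = 4*c**2)
L(D, b) = -3 + b/3 + D/6 (L(D, b) = -3 + ((D + b) + b)/6 = -3 + (D + 2*b)/6 = -3 + (b/3 + D/6) = -3 + b/3 + D/6)
((j(-20, 14) + 675)*(-536 + 375) + L(10, -34))**2 = ((4*14**2 + 675)*(-536 + 375) + (-3 + (1/3)*(-34) + (1/6)*10))**2 = ((4*196 + 675)*(-161) + (-3 - 34/3 + 5/3))**2 = ((784 + 675)*(-161) - 38/3)**2 = (1459*(-161) - 38/3)**2 = (-234899 - 38/3)**2 = (-704735/3)**2 = 496651420225/9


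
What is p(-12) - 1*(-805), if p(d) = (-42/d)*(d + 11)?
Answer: 1603/2 ≈ 801.50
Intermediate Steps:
p(d) = -42*(11 + d)/d (p(d) = (-42/d)*(11 + d) = -42*(11 + d)/d)
p(-12) - 1*(-805) = (-42 - 462/(-12)) - 1*(-805) = (-42 - 462*(-1/12)) + 805 = (-42 + 77/2) + 805 = -7/2 + 805 = 1603/2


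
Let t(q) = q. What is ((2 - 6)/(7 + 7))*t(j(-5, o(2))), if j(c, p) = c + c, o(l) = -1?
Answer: 20/7 ≈ 2.8571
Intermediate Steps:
j(c, p) = 2*c
((2 - 6)/(7 + 7))*t(j(-5, o(2))) = ((2 - 6)/(7 + 7))*(2*(-5)) = -4/14*(-10) = -4*1/14*(-10) = -2/7*(-10) = 20/7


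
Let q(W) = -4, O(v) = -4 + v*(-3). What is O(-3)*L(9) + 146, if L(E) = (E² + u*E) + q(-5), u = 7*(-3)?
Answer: -414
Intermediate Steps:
u = -21
O(v) = -4 - 3*v
L(E) = -4 + E² - 21*E (L(E) = (E² - 21*E) - 4 = -4 + E² - 21*E)
O(-3)*L(9) + 146 = (-4 - 3*(-3))*(-4 + 9² - 21*9) + 146 = (-4 + 9)*(-4 + 81 - 189) + 146 = 5*(-112) + 146 = -560 + 146 = -414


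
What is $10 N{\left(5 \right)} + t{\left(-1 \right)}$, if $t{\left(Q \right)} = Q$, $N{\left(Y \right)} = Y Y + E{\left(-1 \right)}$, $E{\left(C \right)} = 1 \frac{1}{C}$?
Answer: $239$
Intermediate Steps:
$E{\left(C \right)} = \frac{1}{C}$
$N{\left(Y \right)} = -1 + Y^{2}$ ($N{\left(Y \right)} = Y Y + \frac{1}{-1} = Y^{2} - 1 = -1 + Y^{2}$)
$10 N{\left(5 \right)} + t{\left(-1 \right)} = 10 \left(-1 + 5^{2}\right) - 1 = 10 \left(-1 + 25\right) - 1 = 10 \cdot 24 - 1 = 240 - 1 = 239$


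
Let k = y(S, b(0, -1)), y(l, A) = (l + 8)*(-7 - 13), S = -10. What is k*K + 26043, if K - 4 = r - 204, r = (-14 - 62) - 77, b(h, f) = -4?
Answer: 11923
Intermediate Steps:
r = -153 (r = -76 - 77 = -153)
y(l, A) = -160 - 20*l (y(l, A) = (8 + l)*(-20) = -160 - 20*l)
k = 40 (k = -160 - 20*(-10) = -160 + 200 = 40)
K = -353 (K = 4 + (-153 - 204) = 4 - 357 = -353)
k*K + 26043 = 40*(-353) + 26043 = -14120 + 26043 = 11923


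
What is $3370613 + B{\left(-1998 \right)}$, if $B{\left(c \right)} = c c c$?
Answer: $-7972653379$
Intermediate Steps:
$B{\left(c \right)} = c^{3}$ ($B{\left(c \right)} = c^{2} c = c^{3}$)
$3370613 + B{\left(-1998 \right)} = 3370613 + \left(-1998\right)^{3} = 3370613 - 7976023992 = -7972653379$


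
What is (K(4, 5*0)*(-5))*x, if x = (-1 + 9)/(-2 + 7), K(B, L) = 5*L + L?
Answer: 0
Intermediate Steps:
K(B, L) = 6*L
x = 8/5 ≈ 1.6000
(K(4, 5*0)*(-5))*x = ((6*(5*0))*(-5))*(8/5) = ((6*0)*(-5))*(8/5) = (0*(-5))*(8/5) = 0*(8/5) = 0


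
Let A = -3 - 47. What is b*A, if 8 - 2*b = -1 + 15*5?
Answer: 1650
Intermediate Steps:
b = -33 (b = 4 - (-1 + 15*5)/2 = 4 - (-1 + 75)/2 = 4 - ½*74 = 4 - 37 = -33)
A = -50
b*A = -33*(-50) = 1650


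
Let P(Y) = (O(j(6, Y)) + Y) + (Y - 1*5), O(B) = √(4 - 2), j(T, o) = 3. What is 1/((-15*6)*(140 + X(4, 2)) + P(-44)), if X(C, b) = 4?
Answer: -13053/170380807 - √2/170380807 ≈ -7.6619e-5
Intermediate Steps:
O(B) = √2
P(Y) = -5 + √2 + 2*Y (P(Y) = (√2 + Y) + (Y - 1*5) = (Y + √2) + (Y - 5) = (Y + √2) + (-5 + Y) = -5 + √2 + 2*Y)
1/((-15*6)*(140 + X(4, 2)) + P(-44)) = 1/((-15*6)*(140 + 4) + (-5 + √2 + 2*(-44))) = 1/(-90*144 + (-5 + √2 - 88)) = 1/(-12960 + (-93 + √2)) = 1/(-13053 + √2)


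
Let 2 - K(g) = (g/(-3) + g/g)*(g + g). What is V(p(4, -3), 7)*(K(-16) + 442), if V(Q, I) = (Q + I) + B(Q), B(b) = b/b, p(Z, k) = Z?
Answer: 7760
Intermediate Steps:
B(b) = 1
K(g) = 2 - 2*g*(1 - g/3) (K(g) = 2 - (g/(-3) + g/g)*(g + g) = 2 - (g*(-⅓) + 1)*2*g = 2 - (-g/3 + 1)*2*g = 2 - (1 - g/3)*2*g = 2 - 2*g*(1 - g/3))
V(Q, I) = 1 + I + Q (V(Q, I) = (Q + I) + 1 = (I + Q) + 1 = 1 + I + Q)
V(p(4, -3), 7)*(K(-16) + 442) = (1 + 7 + 4)*((2 - 2*(-16) + (⅔)*(-16)²) + 442) = 12*((2 + 32 + (⅔)*256) + 442) = 12*((2 + 32 + 512/3) + 442) = 12*(614/3 + 442) = 12*(1940/3) = 7760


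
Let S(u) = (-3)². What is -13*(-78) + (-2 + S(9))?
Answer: 1021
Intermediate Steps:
S(u) = 9
-13*(-78) + (-2 + S(9)) = -13*(-78) + (-2 + 9) = 1014 + 7 = 1021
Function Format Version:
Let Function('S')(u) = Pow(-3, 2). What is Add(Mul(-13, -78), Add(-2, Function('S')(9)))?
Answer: 1021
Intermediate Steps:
Function('S')(u) = 9
Add(Mul(-13, -78), Add(-2, Function('S')(9))) = Add(Mul(-13, -78), Add(-2, 9)) = Add(1014, 7) = 1021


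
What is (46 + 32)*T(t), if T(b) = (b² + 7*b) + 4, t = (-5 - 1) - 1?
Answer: 312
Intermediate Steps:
t = -7 (t = -6 - 1 = -7)
T(b) = 4 + b² + 7*b
(46 + 32)*T(t) = (46 + 32)*(4 + (-7)² + 7*(-7)) = 78*(4 + 49 - 49) = 78*4 = 312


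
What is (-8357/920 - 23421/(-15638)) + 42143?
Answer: 303100257917/7193480 ≈ 42135.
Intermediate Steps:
(-8357/920 - 23421/(-15638)) + 42143 = (-8357*1/920 - 23421*(-1/15638)) + 42143 = (-8357/920 + 23421/15638) + 42143 = -54569723/7193480 + 42143 = 303100257917/7193480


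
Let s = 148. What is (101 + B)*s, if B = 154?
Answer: 37740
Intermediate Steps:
(101 + B)*s = (101 + 154)*148 = 255*148 = 37740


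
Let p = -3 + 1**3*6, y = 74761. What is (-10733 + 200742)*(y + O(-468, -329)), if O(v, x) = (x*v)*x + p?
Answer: -9611039798216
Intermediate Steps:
p = 3 (p = -3 + 1*6 = -3 + 6 = 3)
O(v, x) = 3 + v*x**2 (O(v, x) = (x*v)*x + 3 = (v*x)*x + 3 = v*x**2 + 3 = 3 + v*x**2)
(-10733 + 200742)*(y + O(-468, -329)) = (-10733 + 200742)*(74761 + (3 - 468*(-329)**2)) = 190009*(74761 + (3 - 468*108241)) = 190009*(74761 + (3 - 50656788)) = 190009*(74761 - 50656785) = 190009*(-50582024) = -9611039798216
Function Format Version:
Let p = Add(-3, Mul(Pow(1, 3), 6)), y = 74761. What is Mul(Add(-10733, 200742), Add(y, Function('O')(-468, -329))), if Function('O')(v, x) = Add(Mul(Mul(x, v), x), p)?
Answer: -9611039798216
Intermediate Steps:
p = 3 (p = Add(-3, Mul(1, 6)) = Add(-3, 6) = 3)
Function('O')(v, x) = Add(3, Mul(v, Pow(x, 2))) (Function('O')(v, x) = Add(Mul(Mul(x, v), x), 3) = Add(Mul(Mul(v, x), x), 3) = Add(Mul(v, Pow(x, 2)), 3) = Add(3, Mul(v, Pow(x, 2))))
Mul(Add(-10733, 200742), Add(y, Function('O')(-468, -329))) = Mul(Add(-10733, 200742), Add(74761, Add(3, Mul(-468, Pow(-329, 2))))) = Mul(190009, Add(74761, Add(3, Mul(-468, 108241)))) = Mul(190009, Add(74761, Add(3, -50656788))) = Mul(190009, Add(74761, -50656785)) = Mul(190009, -50582024) = -9611039798216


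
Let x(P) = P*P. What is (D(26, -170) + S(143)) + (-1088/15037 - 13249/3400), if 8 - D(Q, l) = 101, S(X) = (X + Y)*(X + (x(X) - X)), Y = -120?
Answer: 24040886512787/51125800 ≈ 4.7023e+5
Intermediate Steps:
x(P) = P**2
S(X) = X**2*(-120 + X) (S(X) = (X - 120)*(X + (X**2 - X)) = (-120 + X)*X**2 = X**2*(-120 + X))
D(Q, l) = -93 (D(Q, l) = 8 - 1*101 = 8 - 101 = -93)
(D(26, -170) + S(143)) + (-1088/15037 - 13249/3400) = (-93 + 143**2*(-120 + 143)) + (-1088/15037 - 13249/3400) = (-93 + 20449*23) + (-1088*1/15037 - 13249*1/3400) = (-93 + 470327) + (-1088/15037 - 13249/3400) = 470234 - 202924413/51125800 = 24040886512787/51125800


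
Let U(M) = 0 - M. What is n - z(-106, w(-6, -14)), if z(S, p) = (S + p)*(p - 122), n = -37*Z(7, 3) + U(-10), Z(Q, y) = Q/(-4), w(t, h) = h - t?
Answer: -58981/4 ≈ -14745.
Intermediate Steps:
U(M) = -M
Z(Q, y) = -Q/4 (Z(Q, y) = Q*(-¼) = -Q/4)
n = 299/4 (n = -(-37)*7/4 - 1*(-10) = -37*(-7/4) + 10 = 259/4 + 10 = 299/4 ≈ 74.750)
z(S, p) = (-122 + p)*(S + p) (z(S, p) = (S + p)*(-122 + p) = (-122 + p)*(S + p))
n - z(-106, w(-6, -14)) = 299/4 - ((-14 - 1*(-6))² - 122*(-106) - 122*(-14 - 1*(-6)) - 106*(-14 - 1*(-6))) = 299/4 - ((-14 + 6)² + 12932 - 122*(-14 + 6) - 106*(-14 + 6)) = 299/4 - ((-8)² + 12932 - 122*(-8) - 106*(-8)) = 299/4 - (64 + 12932 + 976 + 848) = 299/4 - 1*14820 = 299/4 - 14820 = -58981/4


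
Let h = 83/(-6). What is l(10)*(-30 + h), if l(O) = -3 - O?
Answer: 3419/6 ≈ 569.83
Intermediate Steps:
h = -83/6 (h = 83*(-⅙) = -83/6 ≈ -13.833)
l(10)*(-30 + h) = (-3 - 1*10)*(-30 - 83/6) = (-3 - 10)*(-263/6) = -13*(-263/6) = 3419/6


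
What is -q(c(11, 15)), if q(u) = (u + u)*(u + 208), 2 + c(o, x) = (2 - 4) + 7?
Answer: -1266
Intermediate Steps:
c(o, x) = 3 (c(o, x) = -2 + ((2 - 4) + 7) = -2 + (-2 + 7) = -2 + 5 = 3)
q(u) = 2*u*(208 + u) (q(u) = (2*u)*(208 + u) = 2*u*(208 + u))
-q(c(11, 15)) = -2*3*(208 + 3) = -2*3*211 = -1*1266 = -1266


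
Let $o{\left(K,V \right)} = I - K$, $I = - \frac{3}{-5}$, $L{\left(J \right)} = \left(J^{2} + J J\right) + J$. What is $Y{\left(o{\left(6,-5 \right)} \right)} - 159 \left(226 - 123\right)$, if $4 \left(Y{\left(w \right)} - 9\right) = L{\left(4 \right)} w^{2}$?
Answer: $- \frac{402639}{25} \approx -16106.0$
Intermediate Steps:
$L{\left(J \right)} = J + 2 J^{2}$ ($L{\left(J \right)} = \left(J^{2} + J^{2}\right) + J = 2 J^{2} + J = J + 2 J^{2}$)
$I = \frac{3}{5}$ ($I = \left(-3\right) \left(- \frac{1}{5}\right) = \frac{3}{5} \approx 0.6$)
$o{\left(K,V \right)} = \frac{3}{5} - K$
$Y{\left(w \right)} = 9 + 9 w^{2}$ ($Y{\left(w \right)} = 9 + \frac{4 \left(1 + 2 \cdot 4\right) w^{2}}{4} = 9 + \frac{4 \left(1 + 8\right) w^{2}}{4} = 9 + \frac{4 \cdot 9 w^{2}}{4} = 9 + \frac{36 w^{2}}{4} = 9 + 9 w^{2}$)
$Y{\left(o{\left(6,-5 \right)} \right)} - 159 \left(226 - 123\right) = \left(9 + 9 \left(\frac{3}{5} - 6\right)^{2}\right) - 159 \left(226 - 123\right) = \left(9 + 9 \left(- \frac{27}{5}\right)^{2}\right) - 16377 = \left(9 + 9 \cdot \frac{729}{25}\right) - 16377 = \left(9 + \frac{6561}{25}\right) - 16377 = \frac{6786}{25} - 16377 = - \frac{402639}{25}$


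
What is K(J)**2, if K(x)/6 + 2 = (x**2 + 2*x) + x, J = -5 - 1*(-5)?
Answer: 144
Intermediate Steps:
J = 0 (J = -5 + 5 = 0)
K(x) = -12 + 6*x**2 + 18*x (K(x) = -12 + 6*((x**2 + 2*x) + x) = -12 + 6*(x**2 + 3*x) = -12 + (6*x**2 + 18*x) = -12 + 6*x**2 + 18*x)
K(J)**2 = (-12 + 6*0**2 + 18*0)**2 = (-12 + 6*0 + 0)**2 = (-12 + 0 + 0)**2 = (-12)**2 = 144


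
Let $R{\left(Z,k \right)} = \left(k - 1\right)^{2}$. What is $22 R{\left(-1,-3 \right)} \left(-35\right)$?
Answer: $-12320$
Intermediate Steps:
$R{\left(Z,k \right)} = \left(-1 + k\right)^{2}$
$22 R{\left(-1,-3 \right)} \left(-35\right) = 22 \left(-1 - 3\right)^{2} \left(-35\right) = 22 \left(-4\right)^{2} \left(-35\right) = 22 \cdot 16 \left(-35\right) = 352 \left(-35\right) = -12320$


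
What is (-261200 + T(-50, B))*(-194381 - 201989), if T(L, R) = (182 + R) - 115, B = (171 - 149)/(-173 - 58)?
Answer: 2173611824150/21 ≈ 1.0351e+11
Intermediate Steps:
B = -2/21 (B = 22/(-231) = 22*(-1/231) = -2/21 ≈ -0.095238)
T(L, R) = 67 + R
(-261200 + T(-50, B))*(-194381 - 201989) = (-261200 + (67 - 2/21))*(-194381 - 201989) = (-261200 + 1405/21)*(-396370) = -5483795/21*(-396370) = 2173611824150/21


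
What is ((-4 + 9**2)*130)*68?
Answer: 680680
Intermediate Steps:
((-4 + 9**2)*130)*68 = ((-4 + 81)*130)*68 = (77*130)*68 = 10010*68 = 680680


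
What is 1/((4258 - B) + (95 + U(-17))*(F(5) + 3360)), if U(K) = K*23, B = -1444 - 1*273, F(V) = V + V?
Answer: -1/991545 ≈ -1.0085e-6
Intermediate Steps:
F(V) = 2*V
B = -1717 (B = -1444 - 273 = -1717)
U(K) = 23*K
1/((4258 - B) + (95 + U(-17))*(F(5) + 3360)) = 1/((4258 - 1*(-1717)) + (95 + 23*(-17))*(2*5 + 3360)) = 1/((4258 + 1717) + (95 - 391)*(10 + 3360)) = 1/(5975 - 296*3370) = 1/(5975 - 997520) = 1/(-991545) = -1/991545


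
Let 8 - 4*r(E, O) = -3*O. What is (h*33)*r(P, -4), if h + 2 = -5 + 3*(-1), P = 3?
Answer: 330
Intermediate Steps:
r(E, O) = 2 + 3*O/4 (r(E, O) = 2 - (-3)*O/4 = 2 + 3*O/4)
h = -10 (h = -2 + (-5 + 3*(-1)) = -2 + (-5 - 3) = -2 - 8 = -10)
(h*33)*r(P, -4) = (-10*33)*(2 + (¾)*(-4)) = -330*(2 - 3) = -330*(-1) = 330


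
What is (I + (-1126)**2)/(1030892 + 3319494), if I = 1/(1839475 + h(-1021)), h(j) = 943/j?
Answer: 2381201759801053/8170473136970352 ≈ 0.29144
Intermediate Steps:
I = 1021/1878103032 (I = 1/(1839475 + 943/(-1021)) = 1/(1839475 + 943*(-1/1021)) = 1/(1839475 - 943/1021) = 1/(1878103032/1021) = 1021/1878103032 ≈ 5.4363e-7)
(I + (-1126)**2)/(1030892 + 3319494) = (1021/1878103032 + (-1126)**2)/(1030892 + 3319494) = (1021/1878103032 + 1267876)/4350386 = (2381201759801053/1878103032)*(1/4350386) = 2381201759801053/8170473136970352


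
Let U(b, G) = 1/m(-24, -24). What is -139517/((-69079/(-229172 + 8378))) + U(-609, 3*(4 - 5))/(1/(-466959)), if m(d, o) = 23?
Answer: -740760940215/1588817 ≈ -4.6623e+5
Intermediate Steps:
U(b, G) = 1/23
-139517/((-69079/(-229172 + 8378))) + U(-609, 3*(4 - 5))/(1/(-466959)) = -139517/((-69079/(-229172 + 8378))) + 1/(23*(1/(-466959))) = -139517/((-69079/(-220794))) + 1/(23*(-1/466959)) = -139517/((-69079*(-1/220794))) + (1/23)*(-466959) = -139517/69079/220794 - 466959/23 = -139517*220794/69079 - 466959/23 = -30804516498/69079 - 466959/23 = -740760940215/1588817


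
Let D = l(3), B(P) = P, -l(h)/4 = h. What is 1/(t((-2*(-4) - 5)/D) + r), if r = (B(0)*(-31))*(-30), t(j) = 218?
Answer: 1/218 ≈ 0.0045872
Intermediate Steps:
l(h) = -4*h
D = -12 (D = -4*3 = -12)
r = 0 (r = (0*(-31))*(-30) = 0*(-30) = 0)
1/(t((-2*(-4) - 5)/D) + r) = 1/(218 + 0) = 1/218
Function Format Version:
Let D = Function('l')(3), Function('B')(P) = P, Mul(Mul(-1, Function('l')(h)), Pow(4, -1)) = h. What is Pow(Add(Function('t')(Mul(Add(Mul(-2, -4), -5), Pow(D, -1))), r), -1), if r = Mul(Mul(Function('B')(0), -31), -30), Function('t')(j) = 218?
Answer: Rational(1, 218) ≈ 0.0045872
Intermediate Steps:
Function('l')(h) = Mul(-4, h)
D = -12 (D = Mul(-4, 3) = -12)
r = 0 (r = Mul(Mul(0, -31), -30) = Mul(0, -30) = 0)
Pow(Add(Function('t')(Mul(Add(Mul(-2, -4), -5), Pow(D, -1))), r), -1) = Pow(Add(218, 0), -1) = Pow(218, -1) = Rational(1, 218)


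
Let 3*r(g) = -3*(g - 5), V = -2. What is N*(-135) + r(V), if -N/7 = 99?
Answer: 93562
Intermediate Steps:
N = -693 (N = -7*99 = -693)
r(g) = 5 - g (r(g) = (-3*(g - 5))/3 = (-3*(-5 + g))/3 = (15 - 3*g)/3 = 5 - g)
N*(-135) + r(V) = -693*(-135) + (5 - 1*(-2)) = 93555 + (5 + 2) = 93555 + 7 = 93562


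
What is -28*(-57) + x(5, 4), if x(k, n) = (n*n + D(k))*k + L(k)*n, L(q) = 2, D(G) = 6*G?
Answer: 1834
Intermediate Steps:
x(k, n) = 2*n + k*(n**2 + 6*k) (x(k, n) = (n*n + 6*k)*k + 2*n = (n**2 + 6*k)*k + 2*n = k*(n**2 + 6*k) + 2*n = 2*n + k*(n**2 + 6*k))
-28*(-57) + x(5, 4) = -28*(-57) + (2*4 + 6*5**2 + 5*4**2) = 1596 + (8 + 6*25 + 5*16) = 1596 + (8 + 150 + 80) = 1596 + 238 = 1834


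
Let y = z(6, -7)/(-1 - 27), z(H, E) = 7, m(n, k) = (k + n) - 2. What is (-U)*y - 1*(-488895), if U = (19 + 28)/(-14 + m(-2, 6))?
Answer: 23466913/48 ≈ 4.8889e+5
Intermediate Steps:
m(n, k) = -2 + k + n
y = -¼ (y = 7/(-1 - 27) = 7/(-28) = 7*(-1/28) = -¼ ≈ -0.25000)
U = -47/12 (U = (19 + 28)/(-14 + (-2 + 6 - 2)) = 47/(-14 + 2) = 47/(-12) = 47*(-1/12) = -47/12 ≈ -3.9167)
(-U)*y - 1*(-488895) = -1*(-47/12)*(-¼) - 1*(-488895) = (47/12)*(-¼) + 488895 = -47/48 + 488895 = 23466913/48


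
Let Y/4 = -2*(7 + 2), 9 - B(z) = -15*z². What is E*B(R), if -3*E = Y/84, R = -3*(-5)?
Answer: 6768/7 ≈ 966.86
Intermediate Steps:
R = 15
B(z) = 9 + 15*z² (B(z) = 9 - (-15)*z² = 9 + 15*z²)
Y = -72 (Y = 4*(-2*(7 + 2)) = 4*(-2*9) = 4*(-18) = -72)
E = 2/7 (E = -(-24)/84 = -⅓*(-6/7) = 2/7 ≈ 0.28571)
E*B(R) = 2*(9 + 15*15²)/7 = 2*(9 + 15*225)/7 = 2*(9 + 3375)/7 = (2/7)*3384 = 6768/7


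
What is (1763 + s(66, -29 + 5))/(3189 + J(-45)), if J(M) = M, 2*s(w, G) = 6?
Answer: 883/1572 ≈ 0.56170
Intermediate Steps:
s(w, G) = 3 (s(w, G) = (½)*6 = 3)
(1763 + s(66, -29 + 5))/(3189 + J(-45)) = (1763 + 3)/(3189 - 45) = 1766/3144 = 1766*(1/3144) = 883/1572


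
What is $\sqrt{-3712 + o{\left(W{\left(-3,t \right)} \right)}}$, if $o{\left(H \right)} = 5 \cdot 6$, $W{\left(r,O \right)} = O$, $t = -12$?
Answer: $i \sqrt{3682} \approx 60.68 i$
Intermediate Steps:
$o{\left(H \right)} = 30$
$\sqrt{-3712 + o{\left(W{\left(-3,t \right)} \right)}} = \sqrt{-3712 + 30} = \sqrt{-3682} = i \sqrt{3682}$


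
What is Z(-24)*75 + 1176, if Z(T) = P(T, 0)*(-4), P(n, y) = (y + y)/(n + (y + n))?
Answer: 1176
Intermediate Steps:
P(n, y) = 2*y/(y + 2*n) (P(n, y) = (2*y)/(n + (n + y)) = (2*y)/(y + 2*n) = 2*y/(y + 2*n))
Z(T) = 0 (Z(T) = (2*0/(0 + 2*T))*(-4) = (2*0/(2*T))*(-4) = (2*0*(1/(2*T)))*(-4) = 0*(-4) = 0)
Z(-24)*75 + 1176 = 0*75 + 1176 = 0 + 1176 = 1176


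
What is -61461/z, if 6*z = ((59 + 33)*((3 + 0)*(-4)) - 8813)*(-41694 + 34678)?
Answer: -184383/34788836 ≈ -0.0053001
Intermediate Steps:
z = 34788836/3 (z = (((59 + 33)*((3 + 0)*(-4)) - 8813)*(-41694 + 34678))/6 = ((92*(3*(-4)) - 8813)*(-7016))/6 = ((92*(-12) - 8813)*(-7016))/6 = ((-1104 - 8813)*(-7016))/6 = (-9917*(-7016))/6 = (1/6)*69577672 = 34788836/3 ≈ 1.1596e+7)
-61461/z = -61461/34788836/3 = -61461*3/34788836 = -184383/34788836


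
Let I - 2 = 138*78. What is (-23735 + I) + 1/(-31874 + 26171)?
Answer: -73962208/5703 ≈ -12969.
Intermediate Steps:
I = 10766 (I = 2 + 138*78 = 2 + 10764 = 10766)
(-23735 + I) + 1/(-31874 + 26171) = (-23735 + 10766) + 1/(-31874 + 26171) = -12969 + 1/(-5703) = -12969 - 1/5703 = -73962208/5703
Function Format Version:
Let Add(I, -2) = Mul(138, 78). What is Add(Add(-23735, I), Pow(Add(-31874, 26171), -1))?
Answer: Rational(-73962208, 5703) ≈ -12969.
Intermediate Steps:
I = 10766 (I = Add(2, Mul(138, 78)) = Add(2, 10764) = 10766)
Add(Add(-23735, I), Pow(Add(-31874, 26171), -1)) = Add(Add(-23735, 10766), Pow(Add(-31874, 26171), -1)) = Add(-12969, Pow(-5703, -1)) = Add(-12969, Rational(-1, 5703)) = Rational(-73962208, 5703)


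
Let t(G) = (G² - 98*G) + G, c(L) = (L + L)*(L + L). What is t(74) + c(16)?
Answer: -678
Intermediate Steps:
c(L) = 4*L² (c(L) = (2*L)*(2*L) = 4*L²)
t(G) = G² - 97*G
t(74) + c(16) = 74*(-97 + 74) + 4*16² = 74*(-23) + 4*256 = -1702 + 1024 = -678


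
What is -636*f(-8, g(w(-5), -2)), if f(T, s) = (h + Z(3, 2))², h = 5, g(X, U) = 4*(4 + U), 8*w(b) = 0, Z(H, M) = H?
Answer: -40704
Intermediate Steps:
w(b) = 0 (w(b) = (⅛)*0 = 0)
g(X, U) = 16 + 4*U
f(T, s) = 64 (f(T, s) = (5 + 3)² = 8² = 64)
-636*f(-8, g(w(-5), -2)) = -636*64 = -40704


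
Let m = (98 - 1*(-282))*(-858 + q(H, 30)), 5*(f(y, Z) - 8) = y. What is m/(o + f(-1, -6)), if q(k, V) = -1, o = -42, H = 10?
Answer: 85900/9 ≈ 9544.4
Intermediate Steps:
f(y, Z) = 8 + y/5
m = -326420 (m = (98 - 1*(-282))*(-858 - 1) = (98 + 282)*(-859) = 380*(-859) = -326420)
m/(o + f(-1, -6)) = -326420/(-42 + (8 + (1/5)*(-1))) = -326420/(-42 + (8 - 1/5)) = -326420/(-42 + 39/5) = -326420/(-171/5) = -326420*(-5/171) = 85900/9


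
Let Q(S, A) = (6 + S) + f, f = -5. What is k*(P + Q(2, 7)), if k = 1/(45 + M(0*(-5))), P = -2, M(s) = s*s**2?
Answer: 1/45 ≈ 0.022222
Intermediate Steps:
M(s) = s**3
k = 1/45 (k = 1/(45 + (0*(-5))**3) = 1/(45 + 0**3) = 1/(45 + 0) = 1/45 ≈ 0.022222)
Q(S, A) = 1 + S (Q(S, A) = (6 + S) - 5 = 1 + S)
k*(P + Q(2, 7)) = (-2 + (1 + 2))/45 = (-2 + 3)/45 = (1/45)*1 = 1/45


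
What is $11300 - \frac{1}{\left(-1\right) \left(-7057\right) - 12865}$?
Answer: $\frac{65630401}{5808} \approx 11300.0$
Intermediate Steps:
$11300 - \frac{1}{\left(-1\right) \left(-7057\right) - 12865} = 11300 - \frac{1}{7057 + \left(-24675 + 11810\right)} = 11300 - \frac{1}{7057 - 12865} = 11300 - \frac{1}{-5808} = 11300 - - \frac{1}{5808} = 11300 + \frac{1}{5808} = \frac{65630401}{5808}$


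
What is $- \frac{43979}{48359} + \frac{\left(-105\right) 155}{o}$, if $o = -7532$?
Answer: $\frac{65113271}{52034284} \approx 1.2514$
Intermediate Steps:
$- \frac{43979}{48359} + \frac{\left(-105\right) 155}{o} = - \frac{43979}{48359} + \frac{\left(-105\right) 155}{-7532} = \left(-43979\right) \frac{1}{48359} - - \frac{2325}{1076} = - \frac{43979}{48359} + \frac{2325}{1076} = \frac{65113271}{52034284}$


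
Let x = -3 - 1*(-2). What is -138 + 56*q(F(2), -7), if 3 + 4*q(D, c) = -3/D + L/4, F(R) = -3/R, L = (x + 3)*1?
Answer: -145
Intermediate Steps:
x = -1 (x = -3 + 2 = -1)
L = 2 (L = (-1 + 3)*1 = 2*1 = 2)
q(D, c) = -5/8 - 3/(4*D) (q(D, c) = -¾ + (-3/D + 2/4)/4 = -¾ + (-3/D + 2*(¼))/4 = -¾ + (-3/D + ½)/4 = -¾ + (½ - 3/D)/4 = -¾ + (⅛ - 3/(4*D)) = -5/8 - 3/(4*D))
-138 + 56*q(F(2), -7) = -138 + 56*((-6 - (-15)/2)/(8*((-3/2)))) = -138 + 56*((-6 - (-15)/2)/(8*((-3*½)))) = -138 + 56*((-6 - 5*(-3/2))/(8*(-3/2))) = -138 + 56*((⅛)*(-⅔)*(-6 + 15/2)) = -138 + 56*((⅛)*(-⅔)*(3/2)) = -138 + 56*(-⅛) = -138 - 7 = -145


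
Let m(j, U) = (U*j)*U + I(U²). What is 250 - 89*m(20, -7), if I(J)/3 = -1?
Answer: -86703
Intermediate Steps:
I(J) = -3 (I(J) = 3*(-1) = -3)
m(j, U) = -3 + j*U² (m(j, U) = (U*j)*U - 3 = j*U² - 3 = -3 + j*U²)
250 - 89*m(20, -7) = 250 - 89*(-3 + 20*(-7)²) = 250 - 89*(-3 + 20*49) = 250 - 89*(-3 + 980) = 250 - 89*977 = 250 - 86953 = -86703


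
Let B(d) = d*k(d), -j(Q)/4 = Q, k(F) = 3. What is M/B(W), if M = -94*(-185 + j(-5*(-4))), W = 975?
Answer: 4982/585 ≈ 8.5162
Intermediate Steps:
j(Q) = -4*Q
B(d) = 3*d (B(d) = d*3 = 3*d)
M = 24910 (M = -94*(-185 - (-20)*(-4)) = -94*(-185 - 4*20) = -94*(-185 - 80) = -94*(-265) = 24910)
M/B(W) = 24910/((3*975)) = 24910/2925 = 24910*(1/2925) = 4982/585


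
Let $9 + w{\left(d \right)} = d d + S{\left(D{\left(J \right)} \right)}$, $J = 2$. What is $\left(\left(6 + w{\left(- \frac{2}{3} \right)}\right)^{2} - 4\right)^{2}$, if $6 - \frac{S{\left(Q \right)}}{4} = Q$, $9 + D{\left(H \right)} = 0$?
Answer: $\frac{71270311225}{6561} \approx 1.0863 \cdot 10^{7}$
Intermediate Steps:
$D{\left(H \right)} = -9$ ($D{\left(H \right)} = -9 + 0 = -9$)
$S{\left(Q \right)} = 24 - 4 Q$
$w{\left(d \right)} = 51 + d^{2}$ ($w{\left(d \right)} = -9 + \left(d d + \left(24 - -36\right)\right) = -9 + \left(d^{2} + \left(24 + 36\right)\right) = -9 + \left(d^{2} + 60\right) = -9 + \left(60 + d^{2}\right) = 51 + d^{2}$)
$\left(\left(6 + w{\left(- \frac{2}{3} \right)}\right)^{2} - 4\right)^{2} = \left(\left(6 + \left(51 + \left(- \frac{2}{3}\right)^{2}\right)\right)^{2} - 4\right)^{2} = \left(\left(6 + \left(51 + \frac{4}{9}\right)\right)^{2} - 4\right)^{2} = \left(\left(6 + \frac{463}{9}\right)^{2} - 4\right)^{2} = \left(\left(\frac{517}{9}\right)^{2} - 4\right)^{2} = \left(\frac{267289}{81} - 4\right)^{2} = \left(\frac{266965}{81}\right)^{2} = \frac{71270311225}{6561}$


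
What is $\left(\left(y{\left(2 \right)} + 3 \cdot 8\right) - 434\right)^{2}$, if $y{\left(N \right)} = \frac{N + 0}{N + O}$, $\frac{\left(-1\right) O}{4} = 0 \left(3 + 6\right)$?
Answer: $167281$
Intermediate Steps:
$O = 0$ ($O = - 4 \cdot 0 \left(3 + 6\right) = - 4 \cdot 0 \cdot 9 = \left(-4\right) 0 = 0$)
$y{\left(N \right)} = 1$ ($y{\left(N \right)} = \frac{N + 0}{N + 0} = \frac{N}{N} = 1$)
$\left(\left(y{\left(2 \right)} + 3 \cdot 8\right) - 434\right)^{2} = \left(\left(1 + 3 \cdot 8\right) - 434\right)^{2} = \left(\left(1 + 24\right) - 434\right)^{2} = \left(25 - 434\right)^{2} = \left(-409\right)^{2} = 167281$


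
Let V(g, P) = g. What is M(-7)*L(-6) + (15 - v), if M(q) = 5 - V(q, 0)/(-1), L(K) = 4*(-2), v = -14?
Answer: 45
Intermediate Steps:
L(K) = -8
M(q) = 5 + q (M(q) = 5 - q/(-1) = 5 - q*(-1) = 5 - (-1)*q = 5 + q)
M(-7)*L(-6) + (15 - v) = (5 - 7)*(-8) + (15 - 1*(-14)) = -2*(-8) + (15 + 14) = 16 + 29 = 45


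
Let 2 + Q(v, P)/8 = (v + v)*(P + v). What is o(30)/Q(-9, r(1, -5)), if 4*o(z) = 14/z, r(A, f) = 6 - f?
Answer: -7/18240 ≈ -0.00038377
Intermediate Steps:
Q(v, P) = -16 + 16*v*(P + v) (Q(v, P) = -16 + 8*((v + v)*(P + v)) = -16 + 8*((2*v)*(P + v)) = -16 + 8*(2*v*(P + v)) = -16 + 16*v*(P + v))
o(z) = 7/(2*z) (o(z) = (14/z)/4 = 7/(2*z))
o(30)/Q(-9, r(1, -5)) = ((7/2)/30)/(-16 + 16*(-9)² + 16*(6 - 1*(-5))*(-9)) = ((7/2)*(1/30))/(-16 + 16*81 + 16*(6 + 5)*(-9)) = 7/(60*(-16 + 1296 + 16*11*(-9))) = 7/(60*(-16 + 1296 - 1584)) = (7/60)/(-304) = (7/60)*(-1/304) = -7/18240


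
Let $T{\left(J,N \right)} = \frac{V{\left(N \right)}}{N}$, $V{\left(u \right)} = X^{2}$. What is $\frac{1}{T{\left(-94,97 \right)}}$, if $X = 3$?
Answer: $\frac{97}{9} \approx 10.778$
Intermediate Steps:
$V{\left(u \right)} = 9$ ($V{\left(u \right)} = 3^{2} = 9$)
$T{\left(J,N \right)} = \frac{9}{N}$
$\frac{1}{T{\left(-94,97 \right)}} = \frac{1}{9 \cdot \frac{1}{97}} = \frac{1}{\frac{9}{97}} = \frac{97}{9}$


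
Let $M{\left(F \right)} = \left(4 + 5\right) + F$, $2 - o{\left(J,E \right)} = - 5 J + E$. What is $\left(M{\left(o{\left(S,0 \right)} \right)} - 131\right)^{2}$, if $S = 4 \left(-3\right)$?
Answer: $32400$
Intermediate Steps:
$S = -12$
$o{\left(J,E \right)} = 2 - E + 5 J$ ($o{\left(J,E \right)} = 2 - \left(- 5 J + E\right) = 2 - \left(E - 5 J\right) = 2 - E + 5 J$)
$M{\left(F \right)} = 9 + F$
$\left(M{\left(o{\left(S,0 \right)} \right)} - 131\right)^{2} = \left(\left(9 + \left(2 - 0 + 5 \left(-12\right)\right)\right) - 131\right)^{2} = \left(\left(9 + \left(2 + 0 - 60\right)\right) - 131\right)^{2} = \left(\left(9 - 58\right) - 131\right)^{2} = \left(-49 - 131\right)^{2} = \left(-180\right)^{2} = 32400$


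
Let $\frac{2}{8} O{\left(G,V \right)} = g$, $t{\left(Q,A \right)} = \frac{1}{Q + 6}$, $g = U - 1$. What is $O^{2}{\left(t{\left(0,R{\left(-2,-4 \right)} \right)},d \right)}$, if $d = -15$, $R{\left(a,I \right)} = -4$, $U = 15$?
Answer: $3136$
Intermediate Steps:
$g = 14$ ($g = 15 - 1 = 14$)
$t{\left(Q,A \right)} = \frac{1}{6 + Q}$
$O{\left(G,V \right)} = 56$ ($O{\left(G,V \right)} = 4 \cdot 14 = 56$)
$O^{2}{\left(t{\left(0,R{\left(-2,-4 \right)} \right)},d \right)} = 56^{2} = 3136$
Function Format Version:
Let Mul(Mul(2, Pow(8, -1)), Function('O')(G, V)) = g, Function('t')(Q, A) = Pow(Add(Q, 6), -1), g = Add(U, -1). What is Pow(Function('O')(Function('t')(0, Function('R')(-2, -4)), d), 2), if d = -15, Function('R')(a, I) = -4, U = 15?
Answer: 3136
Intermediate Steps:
g = 14 (g = Add(15, -1) = 14)
Function('t')(Q, A) = Pow(Add(6, Q), -1)
Function('O')(G, V) = 56 (Function('O')(G, V) = Mul(4, 14) = 56)
Pow(Function('O')(Function('t')(0, Function('R')(-2, -4)), d), 2) = Pow(56, 2) = 3136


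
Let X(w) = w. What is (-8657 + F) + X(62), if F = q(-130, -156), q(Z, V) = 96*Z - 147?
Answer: -21222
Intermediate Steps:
q(Z, V) = -147 + 96*Z
F = -12627 (F = -147 + 96*(-130) = -147 - 12480 = -12627)
(-8657 + F) + X(62) = (-8657 - 12627) + 62 = -21284 + 62 = -21222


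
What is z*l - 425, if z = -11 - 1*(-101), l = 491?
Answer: 43765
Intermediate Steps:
z = 90 (z = -11 + 101 = 90)
z*l - 425 = 90*491 - 425 = 44190 - 425 = 43765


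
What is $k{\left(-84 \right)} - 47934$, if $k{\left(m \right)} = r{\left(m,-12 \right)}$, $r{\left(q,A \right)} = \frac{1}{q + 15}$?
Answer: $- \frac{3307447}{69} \approx -47934.0$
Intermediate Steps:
$r{\left(q,A \right)} = \frac{1}{15 + q}$
$k{\left(m \right)} = \frac{1}{15 + m}$
$k{\left(-84 \right)} - 47934 = \frac{1}{15 - 84} - 47934 = \frac{1}{-69} - 47934 = - \frac{1}{69} - 47934 = - \frac{3307447}{69}$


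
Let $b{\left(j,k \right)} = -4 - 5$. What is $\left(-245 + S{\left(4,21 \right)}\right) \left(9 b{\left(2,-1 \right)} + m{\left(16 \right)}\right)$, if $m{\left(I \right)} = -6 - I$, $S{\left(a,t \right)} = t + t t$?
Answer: $-22351$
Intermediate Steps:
$b{\left(j,k \right)} = -9$ ($b{\left(j,k \right)} = -4 - 5 = -9$)
$S{\left(a,t \right)} = t + t^{2}$
$\left(-245 + S{\left(4,21 \right)}\right) \left(9 b{\left(2,-1 \right)} + m{\left(16 \right)}\right) = \left(-245 + 21 \left(1 + 21\right)\right) \left(9 \left(-9\right) - 22\right) = \left(-245 + 21 \cdot 22\right) \left(-81 - 22\right) = \left(-245 + 462\right) \left(-81 - 22\right) = 217 \left(-103\right) = -22351$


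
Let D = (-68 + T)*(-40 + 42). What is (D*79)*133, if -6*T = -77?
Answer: -3477817/3 ≈ -1.1593e+6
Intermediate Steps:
T = 77/6 (T = -⅙*(-77) = 77/6 ≈ 12.833)
D = -331/3 (D = (-68 + 77/6)*(-40 + 42) = -331/6*2 = -331/3 ≈ -110.33)
(D*79)*133 = -331/3*79*133 = -26149/3*133 = -3477817/3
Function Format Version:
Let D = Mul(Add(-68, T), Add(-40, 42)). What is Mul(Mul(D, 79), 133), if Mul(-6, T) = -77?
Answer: Rational(-3477817, 3) ≈ -1.1593e+6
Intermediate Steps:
T = Rational(77, 6) (T = Mul(Rational(-1, 6), -77) = Rational(77, 6) ≈ 12.833)
D = Rational(-331, 3) (D = Mul(Add(-68, Rational(77, 6)), Add(-40, 42)) = Mul(Rational(-331, 6), 2) = Rational(-331, 3) ≈ -110.33)
Mul(Mul(D, 79), 133) = Mul(Mul(Rational(-331, 3), 79), 133) = Mul(Rational(-26149, 3), 133) = Rational(-3477817, 3)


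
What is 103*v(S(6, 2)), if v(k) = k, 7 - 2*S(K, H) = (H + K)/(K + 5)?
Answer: 7107/22 ≈ 323.05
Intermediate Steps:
S(K, H) = 7/2 - (H + K)/(2*(5 + K)) (S(K, H) = 7/2 - (H + K)/(2*(K + 5)) = 7/2 - (H + K)/(2*(5 + K)))
103*v(S(6, 2)) = 103*((35 - 1*2 + 6*6)/(2*(5 + 6))) = 103*((1/2)*(35 - 2 + 36)/11) = 103*((1/2)*(1/11)*69) = 103*(69/22) = 7107/22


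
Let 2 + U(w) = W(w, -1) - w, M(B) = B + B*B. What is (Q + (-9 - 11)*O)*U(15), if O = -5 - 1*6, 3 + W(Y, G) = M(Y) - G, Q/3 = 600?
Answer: 446420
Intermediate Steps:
M(B) = B + B²
Q = 1800 (Q = 3*600 = 1800)
W(Y, G) = -3 - G + Y*(1 + Y) (W(Y, G) = -3 + (Y*(1 + Y) - G) = -3 + (-G + Y*(1 + Y)) = -3 - G + Y*(1 + Y))
O = -11 (O = -5 - 6 = -11)
U(w) = -4 - w + w*(1 + w) (U(w) = -2 + ((-3 - 1*(-1) + w*(1 + w)) - w) = -2 + ((-3 + 1 + w*(1 + w)) - w) = -2 + ((-2 + w*(1 + w)) - w) = -2 + (-2 - w + w*(1 + w)) = -4 - w + w*(1 + w))
(Q + (-9 - 11)*O)*U(15) = (1800 + (-9 - 11)*(-11))*(-4 + 15²) = (1800 - 20*(-11))*(-4 + 225) = (1800 + 220)*221 = 2020*221 = 446420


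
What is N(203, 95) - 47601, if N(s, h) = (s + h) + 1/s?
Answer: -9602508/203 ≈ -47303.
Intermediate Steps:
N(s, h) = h + s + 1/s (N(s, h) = (h + s) + 1/s = h + s + 1/s)
N(203, 95) - 47601 = (95 + 203 + 1/203) - 47601 = 60495/203 - 47601 = -9602508/203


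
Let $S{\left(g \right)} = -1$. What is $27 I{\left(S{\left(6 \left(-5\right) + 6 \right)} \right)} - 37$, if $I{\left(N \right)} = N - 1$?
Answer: $-91$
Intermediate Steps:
$I{\left(N \right)} = -1 + N$
$27 I{\left(S{\left(6 \left(-5\right) + 6 \right)} \right)} - 37 = 27 \left(-1 - 1\right) - 37 = 27 \left(-2\right) - 37 = -54 - 37 = -91$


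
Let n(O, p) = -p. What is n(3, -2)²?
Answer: 4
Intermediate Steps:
n(3, -2)² = (-1*(-2))² = 2² = 4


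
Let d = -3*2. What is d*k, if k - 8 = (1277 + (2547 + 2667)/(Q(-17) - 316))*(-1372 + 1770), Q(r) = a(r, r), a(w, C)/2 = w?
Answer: -527441184/175 ≈ -3.0139e+6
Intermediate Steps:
a(w, C) = 2*w
Q(r) = 2*r
d = -6
k = 87906864/175 (k = 8 + (1277 + (2547 + 2667)/(2*(-17) - 316))*(-1372 + 1770) = 8 + (1277 + 5214/(-34 - 316))*398 = 8 + (1277 + 5214/(-350))*398 = 8 + (1277 + 5214*(-1/350))*398 = 8 + (1277 - 2607/175)*398 = 8 + (220868/175)*398 = 8 + 87905464/175 = 87906864/175 ≈ 5.0233e+5)
d*k = -6*87906864/175 = -527441184/175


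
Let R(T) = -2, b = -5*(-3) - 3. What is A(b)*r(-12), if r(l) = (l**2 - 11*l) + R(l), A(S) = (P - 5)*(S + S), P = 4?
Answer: -6576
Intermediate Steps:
b = 12 (b = 15 - 3 = 12)
A(S) = -2*S (A(S) = (4 - 5)*(S + S) = -2*S)
r(l) = -2 + l**2 - 11*l (r(l) = (l**2 - 11*l) - 2 = -2 + l**2 - 11*l)
A(b)*r(-12) = (-2*12)*(-2 + (-12)**2 - 11*(-12)) = -24*(-2 + 144 + 132) = -24*274 = -6576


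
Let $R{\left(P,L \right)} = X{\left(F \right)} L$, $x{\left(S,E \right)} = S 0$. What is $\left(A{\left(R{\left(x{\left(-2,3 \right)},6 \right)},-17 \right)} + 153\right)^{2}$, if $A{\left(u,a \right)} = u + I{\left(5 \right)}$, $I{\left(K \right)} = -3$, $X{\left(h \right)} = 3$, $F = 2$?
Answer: $28224$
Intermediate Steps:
$x{\left(S,E \right)} = 0$
$R{\left(P,L \right)} = 3 L$
$A{\left(u,a \right)} = -3 + u$ ($A{\left(u,a \right)} = u - 3 = -3 + u$)
$\left(A{\left(R{\left(x{\left(-2,3 \right)},6 \right)},-17 \right)} + 153\right)^{2} = \left(\left(-3 + 3 \cdot 6\right) + 153\right)^{2} = \left(\left(-3 + 18\right) + 153\right)^{2} = \left(15 + 153\right)^{2} = 168^{2} = 28224$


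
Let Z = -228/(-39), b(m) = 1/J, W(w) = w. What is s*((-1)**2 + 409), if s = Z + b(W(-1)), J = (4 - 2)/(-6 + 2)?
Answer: 20500/13 ≈ 1576.9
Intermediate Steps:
J = -1/2 (J = 2/(-4) = 2*(-1/4) = -1/2 ≈ -0.50000)
b(m) = -2 (b(m) = 1/(-1/2) = -2)
Z = 76/13 (Z = -228*(-1/39) = 76/13 ≈ 5.8462)
s = 50/13 (s = 76/13 - 2 = 50/13 ≈ 3.8462)
s*((-1)**2 + 409) = 50*((-1)**2 + 409)/13 = 50*(1 + 409)/13 = (50/13)*410 = 20500/13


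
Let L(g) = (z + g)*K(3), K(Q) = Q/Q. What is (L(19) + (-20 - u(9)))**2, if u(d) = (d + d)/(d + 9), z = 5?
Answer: 9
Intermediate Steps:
K(Q) = 1
u(d) = 2*d/(9 + d) (u(d) = (2*d)/(9 + d) = 2*d/(9 + d))
L(g) = 5 + g (L(g) = (5 + g)*1 = 5 + g)
(L(19) + (-20 - u(9)))**2 = ((5 + 19) + (-20 - 2*9/(9 + 9)))**2 = (24 + (-20 - 2*9/18))**2 = (24 + (-20 - 1*1))**2 = (24 + (-20 - 1))**2 = (24 - 21)**2 = 3**2 = 9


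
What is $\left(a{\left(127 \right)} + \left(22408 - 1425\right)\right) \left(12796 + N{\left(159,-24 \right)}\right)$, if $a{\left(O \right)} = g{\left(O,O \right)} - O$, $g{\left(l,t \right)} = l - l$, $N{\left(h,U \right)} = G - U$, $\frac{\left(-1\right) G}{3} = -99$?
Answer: $273568152$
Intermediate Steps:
$G = 297$ ($G = \left(-3\right) \left(-99\right) = 297$)
$N{\left(h,U \right)} = 297 - U$
$g{\left(l,t \right)} = 0$
$a{\left(O \right)} = - O$ ($a{\left(O \right)} = 0 - O = - O$)
$\left(a{\left(127 \right)} + \left(22408 - 1425\right)\right) \left(12796 + N{\left(159,-24 \right)}\right) = \left(\left(-1\right) 127 + \left(22408 - 1425\right)\right) \left(12796 + \left(297 - -24\right)\right) = \left(-127 + 20983\right) \left(12796 + \left(297 + 24\right)\right) = 20856 \left(12796 + 321\right) = 20856 \cdot 13117 = 273568152$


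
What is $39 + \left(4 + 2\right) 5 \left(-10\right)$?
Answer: $-261$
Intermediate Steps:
$39 + \left(4 + 2\right) 5 \left(-10\right) = 39 + 6 \cdot 5 \left(-10\right) = 39 + 30 \left(-10\right) = 39 - 300 = -261$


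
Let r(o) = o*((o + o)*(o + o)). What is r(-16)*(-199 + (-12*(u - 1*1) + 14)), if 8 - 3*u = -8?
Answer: 3883008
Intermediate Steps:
u = 16/3 (u = 8/3 - 1/3*(-8) = 8/3 + 8/3 = 16/3 ≈ 5.3333)
r(o) = 4*o**3 (r(o) = o*((2*o)*(2*o)) = o*(4*o**2) = 4*o**3)
r(-16)*(-199 + (-12*(u - 1*1) + 14)) = (4*(-16)**3)*(-199 + (-12*(16/3 - 1*1) + 14)) = (4*(-4096))*(-199 + (-12*(16/3 - 1) + 14)) = -16384*(-199 + (-12*13/3 + 14)) = -16384*(-199 + (-52 + 14)) = -16384*(-199 - 38) = -16384*(-237) = 3883008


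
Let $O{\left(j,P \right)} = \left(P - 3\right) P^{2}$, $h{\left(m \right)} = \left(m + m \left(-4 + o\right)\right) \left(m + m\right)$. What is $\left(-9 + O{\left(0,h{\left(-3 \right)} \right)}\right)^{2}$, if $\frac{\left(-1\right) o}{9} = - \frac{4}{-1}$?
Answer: $120705401508995241$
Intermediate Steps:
$o = -36$ ($o = - 9 \left(- \frac{4}{-1}\right) = - 9 \left(\left(-4\right) \left(-1\right)\right) = \left(-9\right) 4 = -36$)
$h{\left(m \right)} = - 78 m^{2}$ ($h{\left(m \right)} = \left(m + m \left(-4 - 36\right)\right) \left(m + m\right) = \left(m + m \left(-40\right)\right) 2 m = \left(m - 40 m\right) 2 m = - 39 m 2 m = - 78 m^{2}$)
$O{\left(j,P \right)} = P^{2} \left(-3 + P\right)$ ($O{\left(j,P \right)} = \left(-3 + P\right) P^{2} = P^{2} \left(-3 + P\right)$)
$\left(-9 + O{\left(0,h{\left(-3 \right)} \right)}\right)^{2} = \left(-9 + \left(- 78 \left(-3\right)^{2}\right)^{2} \left(-3 - 78 \left(-3\right)^{2}\right)\right)^{2} = \left(-9 + \left(\left(-78\right) 9\right)^{2} \left(-3 - 702\right)\right)^{2} = \left(-9 + \left(-702\right)^{2} \left(-3 - 702\right)\right)^{2} = \left(-9 + 492804 \left(-705\right)\right)^{2} = \left(-9 - 347426820\right)^{2} = \left(-347426829\right)^{2} = 120705401508995241$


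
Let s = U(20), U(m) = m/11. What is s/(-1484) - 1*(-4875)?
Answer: 19894870/4081 ≈ 4875.0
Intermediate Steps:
U(m) = m/11 (U(m) = m*(1/11) = m/11)
s = 20/11 (s = (1/11)*20 = 20/11 ≈ 1.8182)
s/(-1484) - 1*(-4875) = (20/11)/(-1484) - 1*(-4875) = (20/11)*(-1/1484) + 4875 = -5/4081 + 4875 = 19894870/4081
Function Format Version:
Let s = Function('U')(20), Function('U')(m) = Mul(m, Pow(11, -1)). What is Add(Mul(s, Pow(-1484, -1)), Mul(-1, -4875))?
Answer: Rational(19894870, 4081) ≈ 4875.0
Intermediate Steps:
Function('U')(m) = Mul(Rational(1, 11), m) (Function('U')(m) = Mul(m, Rational(1, 11)) = Mul(Rational(1, 11), m))
s = Rational(20, 11) (s = Mul(Rational(1, 11), 20) = Rational(20, 11) ≈ 1.8182)
Add(Mul(s, Pow(-1484, -1)), Mul(-1, -4875)) = Add(Mul(Rational(20, 11), Pow(-1484, -1)), Mul(-1, -4875)) = Add(Mul(Rational(20, 11), Rational(-1, 1484)), 4875) = Add(Rational(-5, 4081), 4875) = Rational(19894870, 4081)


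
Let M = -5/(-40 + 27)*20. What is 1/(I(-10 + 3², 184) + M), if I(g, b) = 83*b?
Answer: 13/198636 ≈ 6.5446e-5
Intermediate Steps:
M = 100/13 (M = -5/(-13)*20 = -5*(-1/13)*20 = (5/13)*20 = 100/13 ≈ 7.6923)
1/(I(-10 + 3², 184) + M) = 1/(83*184 + 100/13) = 1/(15272 + 100/13) = 1/(198636/13) = 13/198636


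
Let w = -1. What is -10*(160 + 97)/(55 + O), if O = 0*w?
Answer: -514/11 ≈ -46.727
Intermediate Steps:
O = 0 (O = 0*(-1) = 0)
-10*(160 + 97)/(55 + O) = -10*(160 + 97)/(55 + 0) = -2570/55 = -10*257/55 = -514/11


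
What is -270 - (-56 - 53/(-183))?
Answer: -39215/183 ≈ -214.29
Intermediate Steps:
-270 - (-56 - 53/(-183)) = -270 - (-56 - 53*(-1/183)) = -270 - (-56 + 53/183) = -270 - 1*(-10195/183) = -270 + 10195/183 = -39215/183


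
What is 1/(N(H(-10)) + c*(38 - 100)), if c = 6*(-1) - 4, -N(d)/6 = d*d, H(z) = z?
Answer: 1/20 ≈ 0.050000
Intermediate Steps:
N(d) = -6*d² (N(d) = -6*d*d = -6*d²)
c = -10 (c = -6 - 4 = -10)
1/(N(H(-10)) + c*(38 - 100)) = 1/(-6*(-10)² - 10*(38 - 100)) = 1/(-6*100 - 10*(-62)) = 1/(-600 + 620) = 1/20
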